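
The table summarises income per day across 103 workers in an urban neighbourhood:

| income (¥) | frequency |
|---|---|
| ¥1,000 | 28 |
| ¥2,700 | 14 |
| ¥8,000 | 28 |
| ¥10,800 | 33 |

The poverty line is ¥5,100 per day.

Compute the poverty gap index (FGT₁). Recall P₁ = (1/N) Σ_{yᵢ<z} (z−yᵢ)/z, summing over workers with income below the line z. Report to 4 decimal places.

0.2825

Below z: 28×¥1,000, 14×¥2,700 (q = 42 of N = 103).
Gap ratios (z−y)/z: (5100−1000)/5100 = 0.8039 (×28); (5100−2700)/5100 = 0.4706 (×14).
Sum of shortfalls = 29.098039; P₁ averages over all N: 29.098039 / 103 = 0.2825.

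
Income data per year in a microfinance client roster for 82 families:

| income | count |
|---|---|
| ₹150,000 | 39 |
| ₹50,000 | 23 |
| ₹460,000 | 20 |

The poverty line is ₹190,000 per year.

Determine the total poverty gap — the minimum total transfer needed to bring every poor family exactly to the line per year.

Incomes under z: 23×₹50,000, 39×₹150,000 (q = 62 of N = 82).
Individual gaps: 23×(190000−50000) = 3220000; 39×(190000−150000) = 1560000.
Aggregate gap = ₹4,780,000.

₹4,780,000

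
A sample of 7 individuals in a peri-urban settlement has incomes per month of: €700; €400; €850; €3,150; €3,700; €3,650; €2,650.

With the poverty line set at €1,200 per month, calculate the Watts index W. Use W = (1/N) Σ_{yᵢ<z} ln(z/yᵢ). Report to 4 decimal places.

0.2832

Below z: €400, €700, €850 (q = 3 of N = 7).
Log gaps: ln(1200/400) = 1.0986; ln(1200/700) = 0.5390; ln(1200/850) = 0.3448.
W = 1.982449 / 7 = 0.2832.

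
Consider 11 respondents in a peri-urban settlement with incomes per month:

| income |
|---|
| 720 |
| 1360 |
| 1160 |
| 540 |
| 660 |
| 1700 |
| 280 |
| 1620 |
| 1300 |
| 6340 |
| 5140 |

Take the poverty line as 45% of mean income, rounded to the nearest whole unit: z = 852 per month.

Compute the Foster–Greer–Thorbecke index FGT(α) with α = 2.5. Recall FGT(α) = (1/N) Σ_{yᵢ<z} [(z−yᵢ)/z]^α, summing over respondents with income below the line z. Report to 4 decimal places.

0.0440

Below z: 280, 540, 660, 720 (q = 4 of N = 11).
Normalized shortfalls: (852−280)/852 = 0.6714; (852−540)/852 = 0.3662; (852−660)/852 = 0.2254; (852−720)/852 = 0.1549.
Raised to α = 2.5: 0.36931; 0.08115; 0.02411; 0.00945.
Sum = 0.484015; FGT(2.5) = 0.484015 / 11 = 0.0440.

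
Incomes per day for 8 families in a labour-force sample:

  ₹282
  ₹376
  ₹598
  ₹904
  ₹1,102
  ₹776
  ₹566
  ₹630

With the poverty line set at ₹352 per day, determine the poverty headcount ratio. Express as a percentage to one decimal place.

12.5%

1 of the 8 families have income below ₹352.
H = 1/8 = 12.5%.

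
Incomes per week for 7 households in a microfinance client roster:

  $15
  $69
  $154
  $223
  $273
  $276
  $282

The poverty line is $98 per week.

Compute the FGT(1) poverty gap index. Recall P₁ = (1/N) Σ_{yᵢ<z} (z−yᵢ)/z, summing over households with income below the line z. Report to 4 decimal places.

0.1633

Incomes under z: $15, $69 (q = 2 of N = 7).
Gap ratios (z−y)/z: (98−15)/98 = 0.8469; (98−69)/98 = 0.2959.
Σ = 1.142857. Dividing by the full population N = 7 gives P₁ = 0.1633.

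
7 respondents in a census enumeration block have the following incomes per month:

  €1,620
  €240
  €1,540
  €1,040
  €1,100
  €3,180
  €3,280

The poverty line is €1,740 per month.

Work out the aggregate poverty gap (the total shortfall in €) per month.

€3,160

Incomes under z: €240, €1,040, €1,100, €1,540, €1,620 (q = 5 of N = 7).
Individual gaps: 1740−240 = 1500; 1740−1040 = 700; 1740−1100 = 640; 1740−1540 = 200; 1740−1620 = 120.
Aggregate gap = €3,160.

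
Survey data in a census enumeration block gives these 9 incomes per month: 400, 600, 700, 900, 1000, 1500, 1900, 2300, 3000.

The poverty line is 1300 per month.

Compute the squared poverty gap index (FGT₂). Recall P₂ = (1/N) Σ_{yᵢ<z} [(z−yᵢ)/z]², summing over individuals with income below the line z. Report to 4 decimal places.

0.1256

Incomes under z: 400, 600, 700, 900, 1000 (q = 5 of N = 9).
Relative gaps: (1300−400)/1300 = 0.6923; (1300−600)/1300 = 0.5385; (1300−700)/1300 = 0.4615; (1300−900)/1300 = 0.3077; (1300−1000)/1300 = 0.2308.
Squared: 0.4793; 0.2899; 0.2130; 0.0947; 0.0533.
Sum = 1.130178; P₂ = 1.130178 / 9 = 0.1256.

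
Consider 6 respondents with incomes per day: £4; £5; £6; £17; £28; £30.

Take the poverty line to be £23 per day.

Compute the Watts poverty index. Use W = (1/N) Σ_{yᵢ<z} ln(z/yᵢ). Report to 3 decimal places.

Below the line: £4, £5, £6, £17 (q = 4 of N = 6).
ln(z/y) terms: ln(23/4) = 1.7492; ln(23/5) = 1.5261; ln(23/6) = 1.3437; ln(23/17) = 0.3023.
W = 4.921272 / 6 = 0.820.

0.820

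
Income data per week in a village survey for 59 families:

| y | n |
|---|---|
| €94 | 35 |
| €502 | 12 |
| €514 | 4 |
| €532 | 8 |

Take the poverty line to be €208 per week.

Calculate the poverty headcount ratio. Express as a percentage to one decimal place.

59.3%

35 of the 59 families have income below €208.
H = 35/59 = 59.3%.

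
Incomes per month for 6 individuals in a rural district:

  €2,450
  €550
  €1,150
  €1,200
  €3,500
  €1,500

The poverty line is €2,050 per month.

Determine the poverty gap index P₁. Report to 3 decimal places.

Below the line: €550, €1,150, €1,200, €1,500 (q = 4 of N = 6).
Gap ratios (z−y)/z: (2050−550)/2050 = 0.7317; (2050−1150)/2050 = 0.4390; (2050−1200)/2050 = 0.4146; (2050−1500)/2050 = 0.2683.
Σ = 1.853659. Dividing by the full population N = 6 gives P₁ = 0.309.

0.309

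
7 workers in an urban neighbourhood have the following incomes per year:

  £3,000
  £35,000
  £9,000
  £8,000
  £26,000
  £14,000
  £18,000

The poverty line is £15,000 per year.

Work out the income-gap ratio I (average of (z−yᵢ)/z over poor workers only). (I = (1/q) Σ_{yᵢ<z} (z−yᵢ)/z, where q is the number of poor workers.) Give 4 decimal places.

0.4333

Below z: £3,000, £8,000, £9,000, £14,000 (q = 4 of N = 7).
Relative gaps: 0.8000, 0.4667, 0.4000, 0.0667; sum = 1.733333.
I averages over the q = 4 poor units only: 1.733333 / 4 = 0.4333.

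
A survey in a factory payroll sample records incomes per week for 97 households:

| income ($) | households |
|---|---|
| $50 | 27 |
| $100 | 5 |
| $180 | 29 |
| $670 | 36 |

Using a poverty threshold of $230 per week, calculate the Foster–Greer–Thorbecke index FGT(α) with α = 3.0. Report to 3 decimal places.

0.146

Incomes under z: 27×$50, 5×$100, 29×$180 (q = 61 of N = 97).
Gap ratios (z−y)/z: (230−50)/230 = 0.7826 (×27); (230−100)/230 = 0.5652 (×5); (230−180)/230 = 0.2174 (×29).
Raised to α = 3.0: 0.47933 (×27); 0.18057 (×5); 0.01027 (×29).
Sum = 14.142681; FGT(3.0) = 14.142681 / 97 = 0.146.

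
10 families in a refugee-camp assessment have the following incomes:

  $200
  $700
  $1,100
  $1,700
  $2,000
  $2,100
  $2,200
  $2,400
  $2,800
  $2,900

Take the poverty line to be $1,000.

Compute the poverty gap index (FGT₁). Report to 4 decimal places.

0.1100

Incomes under z: $200, $700 (q = 2 of N = 10).
Normalized shortfalls: (1000−200)/1000 = 0.8000; (1000−700)/1000 = 0.3000.
Σ = 1.100000. Dividing by the full population N = 10 gives P₁ = 0.1100.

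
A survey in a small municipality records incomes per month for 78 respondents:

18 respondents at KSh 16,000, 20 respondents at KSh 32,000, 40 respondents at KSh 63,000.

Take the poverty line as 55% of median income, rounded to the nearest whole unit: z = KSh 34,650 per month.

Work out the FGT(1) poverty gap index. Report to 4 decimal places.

Poor units: 18×KSh 16,000, 20×KSh 32,000 (q = 38 of N = 78).
Gap ratios (z−y)/z: (34650−16000)/34650 = 0.5382 (×18); (34650−32000)/34650 = 0.0765 (×20).
Sum of shortfalls = 11.217893; P₁ averages over all N: 11.217893 / 78 = 0.1438.

0.1438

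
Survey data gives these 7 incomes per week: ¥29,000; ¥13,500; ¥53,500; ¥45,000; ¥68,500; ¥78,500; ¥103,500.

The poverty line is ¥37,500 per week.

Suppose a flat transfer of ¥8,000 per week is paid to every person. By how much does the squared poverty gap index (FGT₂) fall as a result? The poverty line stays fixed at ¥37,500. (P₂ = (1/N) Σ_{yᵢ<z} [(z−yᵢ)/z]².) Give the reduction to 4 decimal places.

0.0398

Before: below the line — ¥13,500, ¥29,000; squared poverty gap index (FGT₂) = 0.065854.
After the ¥8,000 transfer: below the line — ¥21,500, ¥37,000; squared poverty gap index (FGT₂) = 0.026032.
Reduction = 0.065854 − 0.026032 = 0.0398.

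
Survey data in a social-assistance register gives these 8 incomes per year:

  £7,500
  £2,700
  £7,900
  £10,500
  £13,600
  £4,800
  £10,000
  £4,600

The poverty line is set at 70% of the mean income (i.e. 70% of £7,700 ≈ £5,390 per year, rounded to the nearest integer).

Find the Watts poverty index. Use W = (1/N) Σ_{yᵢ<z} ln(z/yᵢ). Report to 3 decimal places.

0.121

Poor units: £2,700, £4,600, £4,800 (q = 3 of N = 8).
ln(z/y) terms: ln(5390/2700) = 0.6913; ln(5390/4600) = 0.1585; ln(5390/4800) = 0.1159.
W = 0.965712 / 8 = 0.121.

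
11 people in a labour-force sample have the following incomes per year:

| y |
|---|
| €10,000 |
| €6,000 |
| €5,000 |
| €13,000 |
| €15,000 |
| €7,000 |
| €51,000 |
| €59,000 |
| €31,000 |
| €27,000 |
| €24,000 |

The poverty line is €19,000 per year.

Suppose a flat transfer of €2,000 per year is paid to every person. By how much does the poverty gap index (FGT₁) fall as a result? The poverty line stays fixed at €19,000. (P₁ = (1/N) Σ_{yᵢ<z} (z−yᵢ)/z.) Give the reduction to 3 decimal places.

Before: below the line — €5,000, €6,000, €7,000, €10,000, €13,000, €15,000; poverty gap index (FGT₁) = 0.27751.
After the €2,000 transfer: below the line — €7,000, €8,000, €9,000, €12,000, €15,000, €17,000; poverty gap index (FGT₁) = 0.22010.
Reduction = 0.27751 − 0.22010 = 0.057.

0.057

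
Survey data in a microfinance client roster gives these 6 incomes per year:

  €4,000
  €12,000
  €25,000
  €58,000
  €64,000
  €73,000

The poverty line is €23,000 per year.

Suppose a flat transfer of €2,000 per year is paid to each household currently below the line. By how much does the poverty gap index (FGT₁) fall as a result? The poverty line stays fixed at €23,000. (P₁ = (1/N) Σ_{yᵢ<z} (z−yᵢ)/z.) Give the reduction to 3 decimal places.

Before: below the line — €4,000, €12,000; poverty gap index (FGT₁) = 0.21739.
After the €2,000 transfer: below the line — €6,000, €14,000; poverty gap index (FGT₁) = 0.18841.
Reduction = 0.21739 − 0.18841 = 0.029.

0.029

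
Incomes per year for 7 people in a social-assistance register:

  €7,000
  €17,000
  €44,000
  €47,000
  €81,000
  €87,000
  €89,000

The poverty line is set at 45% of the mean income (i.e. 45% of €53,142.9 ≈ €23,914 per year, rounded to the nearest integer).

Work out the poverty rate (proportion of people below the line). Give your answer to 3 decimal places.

0.286

2 of the 7 people have income below €23,914.
H = 2/7 = 0.286.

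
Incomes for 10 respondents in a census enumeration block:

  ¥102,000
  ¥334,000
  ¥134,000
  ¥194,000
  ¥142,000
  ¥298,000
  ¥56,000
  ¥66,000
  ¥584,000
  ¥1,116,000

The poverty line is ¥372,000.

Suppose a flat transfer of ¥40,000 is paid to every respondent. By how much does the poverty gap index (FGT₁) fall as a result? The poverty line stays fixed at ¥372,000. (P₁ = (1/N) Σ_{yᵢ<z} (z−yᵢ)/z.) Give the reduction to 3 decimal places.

0.085

Before: below the line — ¥56,000, ¥66,000, ¥102,000, ¥134,000, ¥142,000, ¥194,000, ¥298,000, ¥334,000; poverty gap index (FGT₁) = 0.44355.
After the ¥40,000 transfer: below the line — ¥96,000, ¥106,000, ¥142,000, ¥174,000, ¥182,000, ¥234,000, ¥338,000; poverty gap index (FGT₁) = 0.35806.
Reduction = 0.44355 − 0.35806 = 0.085.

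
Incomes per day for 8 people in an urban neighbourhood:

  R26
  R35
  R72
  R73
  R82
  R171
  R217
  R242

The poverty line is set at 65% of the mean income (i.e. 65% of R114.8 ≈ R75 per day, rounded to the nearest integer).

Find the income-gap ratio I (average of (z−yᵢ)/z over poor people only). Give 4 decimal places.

Below the line: R26, R35, R72, R73 (q = 4 of N = 8).
Shortfall ratios (z−y)/z: 0.6533, 0.5333, 0.0400, 0.0267; sum = 1.253333.
The income-gap ratio divides by q (the poor only): 1.253333 / 4 = 0.3133.

0.3133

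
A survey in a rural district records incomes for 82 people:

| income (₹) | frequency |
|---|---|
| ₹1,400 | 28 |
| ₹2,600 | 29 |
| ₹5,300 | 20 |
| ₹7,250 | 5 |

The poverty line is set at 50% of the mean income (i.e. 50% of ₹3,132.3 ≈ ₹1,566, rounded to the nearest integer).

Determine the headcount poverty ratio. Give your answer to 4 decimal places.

0.3415

28 of the 82 people have income below ₹1,566.
H = 28/82 = 0.3415.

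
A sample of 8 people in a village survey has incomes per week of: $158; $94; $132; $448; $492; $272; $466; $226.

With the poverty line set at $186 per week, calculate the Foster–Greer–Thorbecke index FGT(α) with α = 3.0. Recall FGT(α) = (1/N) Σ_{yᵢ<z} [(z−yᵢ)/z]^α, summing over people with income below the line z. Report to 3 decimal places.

0.019

Poor units: $94, $132, $158 (q = 3 of N = 8).
Relative gaps: (186−94)/186 = 0.4946; (186−132)/186 = 0.2903; (186−158)/186 = 0.1505.
Raised to α = 3.0: 0.12101; 0.02447; 0.00341.
Sum = 0.148893; FGT(3.0) = 0.148893 / 8 = 0.019.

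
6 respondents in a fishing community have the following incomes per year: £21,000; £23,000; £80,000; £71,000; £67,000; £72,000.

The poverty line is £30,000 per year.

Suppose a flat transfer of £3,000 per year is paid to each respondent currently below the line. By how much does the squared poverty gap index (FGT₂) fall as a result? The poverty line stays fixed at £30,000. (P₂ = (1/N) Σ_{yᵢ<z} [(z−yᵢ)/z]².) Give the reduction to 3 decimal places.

0.014

Before: below the line — £21,000, £23,000; squared poverty gap index (FGT₂) = 0.02407.
After the £3,000 transfer: below the line — £24,000, £26,000; squared poverty gap index (FGT₂) = 0.00963.
Reduction = 0.02407 − 0.00963 = 0.014.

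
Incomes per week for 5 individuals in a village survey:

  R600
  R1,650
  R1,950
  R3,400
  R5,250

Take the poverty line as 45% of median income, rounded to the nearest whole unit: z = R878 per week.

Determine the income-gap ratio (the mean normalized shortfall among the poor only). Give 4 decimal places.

0.3166

Poor units: R600 (q = 1 of N = 5).
Relative gaps: 0.3166; sum = 0.316629.
I averages over the q = 1 poor units only: 0.316629 / 1 = 0.3166.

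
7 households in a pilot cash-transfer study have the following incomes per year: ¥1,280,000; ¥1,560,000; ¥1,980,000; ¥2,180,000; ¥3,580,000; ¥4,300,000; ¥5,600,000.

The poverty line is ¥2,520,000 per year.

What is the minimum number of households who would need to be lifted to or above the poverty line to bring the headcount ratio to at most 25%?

Currently q = 4 of N = 7 are below the line (H = 0.571).
A headcount ratio of at most 25% allows at most ⌊0.25 × 7⌋ = 1 poor households.
So at least 4 − 1 = 3 must be lifted.

3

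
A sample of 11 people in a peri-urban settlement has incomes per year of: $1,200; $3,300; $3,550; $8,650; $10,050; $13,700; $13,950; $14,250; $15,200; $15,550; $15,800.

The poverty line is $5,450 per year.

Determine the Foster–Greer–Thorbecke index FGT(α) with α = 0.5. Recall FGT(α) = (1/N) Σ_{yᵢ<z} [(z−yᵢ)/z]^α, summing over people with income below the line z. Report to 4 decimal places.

0.1911

Poor units: $1,200, $3,300, $3,550 (q = 3 of N = 11).
Shortfall ratios: (5450−1200)/5450 = 0.7798; (5450−3300)/5450 = 0.3945; (5450−3550)/5450 = 0.3486.
Raised to α = 0.5: 0.88307; 0.62809; 0.59044.
Sum = 2.101605; FGT(0.5) = 2.101605 / 11 = 0.1911.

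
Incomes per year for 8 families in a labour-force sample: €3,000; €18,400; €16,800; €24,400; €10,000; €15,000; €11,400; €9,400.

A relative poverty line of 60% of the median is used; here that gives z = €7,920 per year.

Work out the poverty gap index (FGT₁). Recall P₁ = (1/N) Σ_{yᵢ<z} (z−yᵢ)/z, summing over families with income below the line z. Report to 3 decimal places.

0.078

Incomes under z: €3,000 (q = 1 of N = 8).
Relative gaps: (7920−3000)/7920 = 0.6212.
Sum of shortfalls = 0.621212; P₁ averages over all N: 0.621212 / 8 = 0.078.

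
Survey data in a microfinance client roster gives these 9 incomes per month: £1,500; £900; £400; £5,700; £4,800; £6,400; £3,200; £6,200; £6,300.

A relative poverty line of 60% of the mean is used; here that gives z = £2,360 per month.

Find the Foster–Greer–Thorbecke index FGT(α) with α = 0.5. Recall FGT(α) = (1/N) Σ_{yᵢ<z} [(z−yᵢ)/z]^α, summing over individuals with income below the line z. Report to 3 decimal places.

Incomes under z: £400, £900, £1,500 (q = 3 of N = 9).
Shortfall ratios: (2360−400)/2360 = 0.8305; (2360−900)/2360 = 0.6186; (2360−1500)/2360 = 0.3644.
Raised to α = 0.5: 0.91132; 0.78654; 0.60366.
Sum = 2.301523; FGT(0.5) = 2.301523 / 9 = 0.256.

0.256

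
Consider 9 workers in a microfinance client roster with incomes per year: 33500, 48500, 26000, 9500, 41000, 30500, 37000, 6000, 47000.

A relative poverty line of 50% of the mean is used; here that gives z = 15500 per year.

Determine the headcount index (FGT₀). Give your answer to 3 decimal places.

2 of the 9 workers have income below 15500.
H = 2/9 = 0.222.

0.222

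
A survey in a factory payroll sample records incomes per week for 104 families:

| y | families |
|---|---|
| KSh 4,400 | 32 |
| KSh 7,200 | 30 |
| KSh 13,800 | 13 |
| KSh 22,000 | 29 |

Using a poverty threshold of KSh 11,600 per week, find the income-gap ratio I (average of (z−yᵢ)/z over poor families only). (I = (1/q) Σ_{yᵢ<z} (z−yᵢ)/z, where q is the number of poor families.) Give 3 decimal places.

Poor units: 32×KSh 4,400, 30×KSh 7,200 (q = 62 of N = 104).
Relative gaps: 0.6207 (×32), 0.3793 (×30); sum = 31.241379.
I averages over the q = 62 poor units only: 31.241379 / 62 = 0.504.

0.504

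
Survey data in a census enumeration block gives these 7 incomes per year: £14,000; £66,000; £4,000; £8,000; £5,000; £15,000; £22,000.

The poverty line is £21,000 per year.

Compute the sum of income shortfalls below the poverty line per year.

Poor units: £4,000, £5,000, £8,000, £14,000, £15,000 (q = 5 of N = 7).
Individual gaps: 21000−4000 = 17000; 21000−5000 = 16000; 21000−8000 = 13000; 21000−14000 = 7000; 21000−15000 = 6000.
Aggregate gap = £59,000.

£59,000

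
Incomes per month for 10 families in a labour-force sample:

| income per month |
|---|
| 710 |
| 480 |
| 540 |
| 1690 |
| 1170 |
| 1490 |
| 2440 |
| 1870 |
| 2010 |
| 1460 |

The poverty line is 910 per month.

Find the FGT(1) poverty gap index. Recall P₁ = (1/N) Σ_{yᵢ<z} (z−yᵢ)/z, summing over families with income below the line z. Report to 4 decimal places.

0.1099

Poor units: 480, 540, 710 (q = 3 of N = 10).
Gap ratios (z−y)/z: (910−480)/910 = 0.4725; (910−540)/910 = 0.4066; (910−710)/910 = 0.2198.
Sum of shortfalls = 1.098901; P₁ averages over all N: 1.098901 / 10 = 0.1099.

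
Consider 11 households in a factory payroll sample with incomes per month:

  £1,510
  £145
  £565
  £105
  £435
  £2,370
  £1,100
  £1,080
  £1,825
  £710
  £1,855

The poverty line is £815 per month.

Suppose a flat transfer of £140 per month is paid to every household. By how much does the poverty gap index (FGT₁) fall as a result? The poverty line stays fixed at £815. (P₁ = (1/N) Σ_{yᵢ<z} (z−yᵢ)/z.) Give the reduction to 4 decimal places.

Before: below the line — £105, £145, £435, £565, £710; poverty gap index (FGT₁) = 0.235917.
After the £140 transfer: below the line — £245, £285, £575, £705; poverty gap index (FGT₁) = 0.161740.
Reduction = 0.235917 − 0.161740 = 0.0742.

0.0742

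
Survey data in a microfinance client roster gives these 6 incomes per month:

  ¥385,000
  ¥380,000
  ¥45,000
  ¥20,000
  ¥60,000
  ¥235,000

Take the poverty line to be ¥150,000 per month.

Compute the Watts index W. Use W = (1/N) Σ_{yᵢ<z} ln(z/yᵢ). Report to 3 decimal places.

0.689

Incomes under z: ¥20,000, ¥45,000, ¥60,000 (q = 3 of N = 6).
Log shortfalls: ln(150000/20000) = 2.0149; ln(150000/45000) = 1.2040; ln(150000/60000) = 0.9163.
W = 4.135167 / 6 = 0.689.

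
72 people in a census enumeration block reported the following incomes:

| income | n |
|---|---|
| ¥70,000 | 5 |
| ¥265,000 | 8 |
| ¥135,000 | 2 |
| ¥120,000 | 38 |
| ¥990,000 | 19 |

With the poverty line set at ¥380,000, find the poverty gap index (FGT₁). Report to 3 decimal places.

0.469

Poor units: 5×¥70,000, 38×¥120,000, 2×¥135,000, 8×¥265,000 (q = 53 of N = 72).
Normalized shortfalls: (380000−70000)/380000 = 0.8158 (×5); (380000−120000)/380000 = 0.6842 (×38); (380000−135000)/380000 = 0.6447 (×2); (380000−265000)/380000 = 0.3026 (×8).
Sum of shortfalls = 33.789474; P₁ averages over all N: 33.789474 / 72 = 0.469.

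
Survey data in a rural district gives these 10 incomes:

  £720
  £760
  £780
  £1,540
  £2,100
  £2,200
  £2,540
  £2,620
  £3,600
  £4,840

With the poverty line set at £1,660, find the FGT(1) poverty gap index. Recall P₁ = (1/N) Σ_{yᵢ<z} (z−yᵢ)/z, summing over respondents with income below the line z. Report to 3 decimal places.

Below the line: £720, £760, £780, £1,540 (q = 4 of N = 10).
Shortfall ratios: (1660−720)/1660 = 0.5663; (1660−760)/1660 = 0.5422; (1660−780)/1660 = 0.5301; (1660−1540)/1660 = 0.0723.
Sum of shortfalls = 1.710843; P₁ averages over all N: 1.710843 / 10 = 0.171.

0.171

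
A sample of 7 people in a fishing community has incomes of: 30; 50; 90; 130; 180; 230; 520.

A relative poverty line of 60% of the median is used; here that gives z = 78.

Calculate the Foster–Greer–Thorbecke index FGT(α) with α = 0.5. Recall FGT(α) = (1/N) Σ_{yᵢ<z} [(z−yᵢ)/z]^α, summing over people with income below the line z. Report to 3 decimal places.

Poor units: 30, 50 (q = 2 of N = 7).
Relative gaps: (78−30)/78 = 0.6154; (78−50)/78 = 0.3590.
Raised to α = 0.5: 0.78446; 0.59914.
Sum = 1.383609; FGT(0.5) = 1.383609 / 7 = 0.198.

0.198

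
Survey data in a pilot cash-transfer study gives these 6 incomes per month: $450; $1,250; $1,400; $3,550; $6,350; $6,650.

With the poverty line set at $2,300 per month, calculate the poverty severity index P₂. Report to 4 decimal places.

Poor units: $450, $1,250, $1,400 (q = 3 of N = 6).
Shortfall ratios: (2300−450)/2300 = 0.8043; (2300−1250)/2300 = 0.4565; (2300−1400)/2300 = 0.3913.
Squared: 0.6470; 0.2084; 0.1531.
Sum = 1.008507; P₂ = 1.008507 / 6 = 0.1681.

0.1681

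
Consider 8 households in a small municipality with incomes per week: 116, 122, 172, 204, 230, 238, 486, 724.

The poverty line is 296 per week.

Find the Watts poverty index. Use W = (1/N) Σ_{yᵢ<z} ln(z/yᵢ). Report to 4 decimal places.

Below the line: 116, 122, 172, 204, 230, 238 (q = 6 of N = 8).
Log gaps: ln(296/116) = 0.9368; ln(296/122) = 0.8863; ln(296/172) = 0.5429; ln(296/204) = 0.3722; ln(296/230) = 0.2523; ln(296/238) = 0.2181.
W = 3.208581 / 8 = 0.4011.

0.4011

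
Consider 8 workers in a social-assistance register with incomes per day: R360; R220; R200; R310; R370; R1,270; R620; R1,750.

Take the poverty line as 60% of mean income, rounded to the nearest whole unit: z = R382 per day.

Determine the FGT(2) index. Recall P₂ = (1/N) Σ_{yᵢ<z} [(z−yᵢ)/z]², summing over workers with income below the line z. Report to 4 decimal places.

Poor units: R200, R220, R310, R360, R370 (q = 5 of N = 8).
Relative gaps: (382−200)/382 = 0.4764; (382−220)/382 = 0.4241; (382−310)/382 = 0.1885; (382−360)/382 = 0.0576; (382−370)/382 = 0.0314.
Squared: 0.2270; 0.1798; 0.0355; 0.0033; 0.0010.
Sum = 0.446671; P₂ = 0.446671 / 8 = 0.0558.

0.0558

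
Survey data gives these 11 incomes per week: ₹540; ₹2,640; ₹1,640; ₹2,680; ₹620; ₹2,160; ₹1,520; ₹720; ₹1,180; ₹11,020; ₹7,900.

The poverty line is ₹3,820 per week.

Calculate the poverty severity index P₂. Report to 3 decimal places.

Below the line: ₹540, ₹620, ₹720, ₹1,180, ₹1,520, ₹1,640, ₹2,160, ₹2,640, ₹2,680 (q = 9 of N = 11).
Relative gaps: (3820−540)/3820 = 0.8586; (3820−620)/3820 = 0.8377; (3820−720)/3820 = 0.8115; (3820−1180)/3820 = 0.6911; (3820−1520)/3820 = 0.6021; (3820−1640)/3820 = 0.5707; (3820−2160)/3820 = 0.4346; (3820−2640)/3820 = 0.3089; (3820−2680)/3820 = 0.2984.
Squared: 0.7373; 0.7017; 0.6586; 0.4776; 0.3625; 0.3257; 0.1888; 0.0954; 0.0891.
Sum = 3.636688; P₂ = 3.636688 / 11 = 0.331.

0.331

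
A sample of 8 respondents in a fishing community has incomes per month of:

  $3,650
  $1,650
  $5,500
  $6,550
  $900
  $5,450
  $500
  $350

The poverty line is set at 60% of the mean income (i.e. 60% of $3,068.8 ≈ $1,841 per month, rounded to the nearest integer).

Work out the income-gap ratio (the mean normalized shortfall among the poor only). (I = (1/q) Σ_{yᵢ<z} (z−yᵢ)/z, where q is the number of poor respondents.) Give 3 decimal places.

0.538

Poor units: $350, $500, $900, $1,650 (q = 4 of N = 8).
Shortfall ratios (z−y)/z: 0.8099, 0.7284, 0.5111, 0.1037; sum = 2.153178.
The income-gap ratio divides by q (the poor only): 2.153178 / 4 = 0.538.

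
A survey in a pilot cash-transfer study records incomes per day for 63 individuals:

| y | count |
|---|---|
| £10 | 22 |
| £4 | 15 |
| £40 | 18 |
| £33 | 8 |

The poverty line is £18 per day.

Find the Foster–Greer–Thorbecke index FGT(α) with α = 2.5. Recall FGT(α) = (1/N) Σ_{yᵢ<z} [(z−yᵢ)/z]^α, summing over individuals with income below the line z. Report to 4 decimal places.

0.1730

Below the line: 15×£4, 22×£10 (q = 37 of N = 63).
Normalized shortfalls: (18−4)/18 = 0.7778 (×15); (18−10)/18 = 0.4444 (×22).
Raised to α = 2.5: 0.53351 (×15); 0.13169 (×22).
Sum = 10.899700; FGT(2.5) = 10.899700 / 63 = 0.1730.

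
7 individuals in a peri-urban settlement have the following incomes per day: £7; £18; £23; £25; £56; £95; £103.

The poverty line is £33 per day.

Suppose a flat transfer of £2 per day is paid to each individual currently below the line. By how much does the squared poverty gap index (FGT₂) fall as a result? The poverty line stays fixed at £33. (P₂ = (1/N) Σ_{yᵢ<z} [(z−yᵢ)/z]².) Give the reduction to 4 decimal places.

0.0289

Before: below the line — £7, £18, £23, £25; squared poverty gap index (FGT₂) = 0.139709.
After the £2 transfer: below the line — £9, £20, £25, £27; squared poverty gap index (FGT₂) = 0.110849.
Reduction = 0.139709 − 0.110849 = 0.0289.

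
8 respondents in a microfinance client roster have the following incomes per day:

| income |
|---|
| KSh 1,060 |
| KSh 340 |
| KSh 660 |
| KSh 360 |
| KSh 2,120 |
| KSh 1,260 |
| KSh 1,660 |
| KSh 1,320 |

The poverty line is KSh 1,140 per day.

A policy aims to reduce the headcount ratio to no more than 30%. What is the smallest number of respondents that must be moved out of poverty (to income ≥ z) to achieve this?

Currently q = 4 of N = 8 are below the line (H = 0.500).
A headcount ratio of at most 30% allows at most ⌊0.30 × 8⌋ = 2 poor respondents.
So at least 4 − 2 = 2 must be lifted.

2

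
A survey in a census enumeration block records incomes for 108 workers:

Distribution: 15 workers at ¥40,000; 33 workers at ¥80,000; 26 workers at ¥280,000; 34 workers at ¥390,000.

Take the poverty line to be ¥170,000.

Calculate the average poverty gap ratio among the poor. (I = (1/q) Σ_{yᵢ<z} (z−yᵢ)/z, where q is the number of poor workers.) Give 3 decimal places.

Incomes under z: 15×¥40,000, 33×¥80,000 (q = 48 of N = 108).
Relative gaps: 0.7647 (×15), 0.5294 (×33); sum = 28.941176.
I averages over the q = 48 poor units only: 28.941176 / 48 = 0.603.

0.603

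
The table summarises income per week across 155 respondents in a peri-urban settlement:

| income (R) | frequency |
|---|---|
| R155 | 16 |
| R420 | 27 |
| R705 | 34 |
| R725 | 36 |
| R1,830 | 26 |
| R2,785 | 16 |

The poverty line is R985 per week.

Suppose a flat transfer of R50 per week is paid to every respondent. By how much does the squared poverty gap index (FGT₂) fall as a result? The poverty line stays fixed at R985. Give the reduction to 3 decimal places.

Before: below the line — 16×R155, 27×R420, 34×R705, 36×R725; squared poverty gap index (FGT₂) = 0.16452.
After the R50 transfer: below the line — 16×R205, 27×R470, 34×R755, 36×R775; squared poverty gap index (FGT₂) = 0.13487.
Reduction = 0.16452 − 0.13487 = 0.030.

0.030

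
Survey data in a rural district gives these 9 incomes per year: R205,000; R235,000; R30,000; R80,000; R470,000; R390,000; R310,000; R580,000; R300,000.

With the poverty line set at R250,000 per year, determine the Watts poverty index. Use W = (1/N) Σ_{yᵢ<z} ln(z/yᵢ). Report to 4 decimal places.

0.3911

Below the line: R30,000, R80,000, R205,000, R235,000 (q = 4 of N = 9).
Log gaps: ln(250000/30000) = 2.1203; ln(250000/80000) = 1.1394; ln(250000/205000) = 0.1985; ln(250000/235000) = 0.0619.
W = 3.520024 / 9 = 0.3911.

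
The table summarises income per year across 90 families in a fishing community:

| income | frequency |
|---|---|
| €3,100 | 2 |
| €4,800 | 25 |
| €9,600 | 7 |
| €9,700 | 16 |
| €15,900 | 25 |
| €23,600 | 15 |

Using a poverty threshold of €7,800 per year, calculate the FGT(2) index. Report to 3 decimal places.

0.049

Poor units: 2×€3,100, 25×€4,800 (q = 27 of N = 90).
Relative gaps: (7800−3100)/7800 = 0.6026 (×2); (7800−4800)/7800 = 0.3846 (×25).
Squared: 0.3631 (×2); 0.1479 (×25).
Sum = 4.424392; P₂ = 4.424392 / 90 = 0.049.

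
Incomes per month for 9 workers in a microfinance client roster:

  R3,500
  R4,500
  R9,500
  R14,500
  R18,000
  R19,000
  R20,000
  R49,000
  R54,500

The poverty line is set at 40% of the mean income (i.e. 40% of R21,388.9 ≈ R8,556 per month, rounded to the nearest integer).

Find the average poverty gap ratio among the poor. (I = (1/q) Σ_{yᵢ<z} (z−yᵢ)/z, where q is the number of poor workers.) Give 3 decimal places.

Incomes under z: R3,500, R4,500 (q = 2 of N = 9).
Relative gaps: 0.5909, 0.4741; sum = 1.064984.
The income-gap ratio divides by q (the poor only): 1.064984 / 2 = 0.532.

0.532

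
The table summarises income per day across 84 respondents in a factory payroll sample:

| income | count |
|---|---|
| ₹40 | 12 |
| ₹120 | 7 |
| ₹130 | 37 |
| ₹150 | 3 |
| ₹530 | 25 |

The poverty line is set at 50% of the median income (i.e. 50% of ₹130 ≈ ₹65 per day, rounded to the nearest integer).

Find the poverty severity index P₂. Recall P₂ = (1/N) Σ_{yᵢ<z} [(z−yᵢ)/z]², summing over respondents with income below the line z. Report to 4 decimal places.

0.0211

Below z: 12×₹40 (q = 12 of N = 84).
Shortfall ratios: (65−40)/65 = 0.3846 (×12).
Squared: 0.1479 (×12).
Sum = 1.775148; P₂ = 1.775148 / 84 = 0.0211.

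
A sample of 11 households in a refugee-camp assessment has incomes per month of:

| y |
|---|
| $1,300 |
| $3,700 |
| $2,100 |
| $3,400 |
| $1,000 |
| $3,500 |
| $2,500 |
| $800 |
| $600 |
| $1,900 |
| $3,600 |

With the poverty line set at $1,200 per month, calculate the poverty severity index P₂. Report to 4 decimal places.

Below the line: $600, $800, $1,000 (q = 3 of N = 11).
Shortfall ratios: (1200−600)/1200 = 0.5000; (1200−800)/1200 = 0.3333; (1200−1000)/1200 = 0.1667.
Squared: 0.2500; 0.1111; 0.0278.
Sum = 0.388889; P₂ = 0.388889 / 11 = 0.0354.

0.0354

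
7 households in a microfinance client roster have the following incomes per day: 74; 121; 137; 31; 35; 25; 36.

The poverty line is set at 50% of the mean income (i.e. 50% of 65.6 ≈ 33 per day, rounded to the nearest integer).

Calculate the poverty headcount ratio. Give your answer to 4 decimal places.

0.2857

2 of the 7 households have income below 33.
H = 2/7 = 0.2857.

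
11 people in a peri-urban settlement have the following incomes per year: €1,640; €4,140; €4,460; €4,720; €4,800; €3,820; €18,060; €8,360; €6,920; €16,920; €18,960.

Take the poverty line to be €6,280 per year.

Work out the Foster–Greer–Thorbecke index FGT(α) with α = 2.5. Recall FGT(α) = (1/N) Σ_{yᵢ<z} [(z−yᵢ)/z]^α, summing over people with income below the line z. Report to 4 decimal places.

Below the line: €1,640, €3,820, €4,140, €4,460, €4,720, €4,800 (q = 6 of N = 11).
Gap ratios (z−y)/z: (6280−1640)/6280 = 0.7389; (6280−3820)/6280 = 0.3917; (6280−4140)/6280 = 0.3408; (6280−4460)/6280 = 0.2898; (6280−4720)/6280 = 0.2484; (6280−4800)/6280 = 0.2357.
Raised to α = 2.5: 0.46924; 0.09604; 0.06779; 0.04521; 0.03075; 0.02696.
Sum = 0.735995; FGT(2.5) = 0.735995 / 11 = 0.0669.

0.0669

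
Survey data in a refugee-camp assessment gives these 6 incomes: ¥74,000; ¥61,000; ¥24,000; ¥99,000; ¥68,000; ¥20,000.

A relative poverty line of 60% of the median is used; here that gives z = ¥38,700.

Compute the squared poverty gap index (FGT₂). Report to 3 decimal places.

0.063

Incomes under z: ¥20,000, ¥24,000 (q = 2 of N = 6).
Shortfall ratios: (38700−20000)/38700 = 0.4832; (38700−24000)/38700 = 0.3798.
Squared: 0.2335; 0.1443.
Sum = 0.377768; P₂ = 0.377768 / 6 = 0.063.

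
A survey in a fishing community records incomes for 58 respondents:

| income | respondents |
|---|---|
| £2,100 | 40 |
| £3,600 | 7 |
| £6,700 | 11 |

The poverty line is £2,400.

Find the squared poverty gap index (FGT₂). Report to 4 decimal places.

0.0108

Incomes under z: 40×£2,100 (q = 40 of N = 58).
Normalized shortfalls: (2400−2100)/2400 = 0.1250 (×40).
Squared: 0.0156 (×40).
Sum = 0.625000; P₂ = 0.625000 / 58 = 0.0108.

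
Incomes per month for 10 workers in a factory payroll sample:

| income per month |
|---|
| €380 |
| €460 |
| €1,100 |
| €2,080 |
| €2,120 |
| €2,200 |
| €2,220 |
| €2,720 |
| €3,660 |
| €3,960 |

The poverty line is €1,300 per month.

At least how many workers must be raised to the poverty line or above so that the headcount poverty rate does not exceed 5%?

Currently q = 3 of N = 10 are below the line (H = 0.300).
A headcount ratio of at most 5% allows at most ⌊0.05 × 10⌋ = 0 poor workers.
So at least 3 − 0 = 3 must be lifted.

3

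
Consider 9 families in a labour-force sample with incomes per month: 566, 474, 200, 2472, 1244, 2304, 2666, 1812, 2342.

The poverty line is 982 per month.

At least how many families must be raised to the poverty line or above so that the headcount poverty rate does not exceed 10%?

3 of the 9 families are poor, so H = 3/9 = 0.333.
A headcount ratio of at most 10% allows at most ⌊0.10 × 9⌋ = 0 poor families.
So at least 3 − 0 = 3 must be lifted.

3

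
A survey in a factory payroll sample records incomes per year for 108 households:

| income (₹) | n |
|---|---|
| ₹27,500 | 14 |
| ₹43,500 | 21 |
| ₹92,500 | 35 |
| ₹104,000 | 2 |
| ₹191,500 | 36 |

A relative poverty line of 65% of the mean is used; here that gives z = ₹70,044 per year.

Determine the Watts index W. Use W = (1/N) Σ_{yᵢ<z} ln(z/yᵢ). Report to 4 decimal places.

0.2138

Poor units: 14×₹27,500, 21×₹43,500 (q = 35 of N = 108).
ln(z/y) terms: ln(70044/27500) = 0.9349 (×14); ln(70044/43500) = 0.4764 (×21).
W = 23.092743 / 108 = 0.2138.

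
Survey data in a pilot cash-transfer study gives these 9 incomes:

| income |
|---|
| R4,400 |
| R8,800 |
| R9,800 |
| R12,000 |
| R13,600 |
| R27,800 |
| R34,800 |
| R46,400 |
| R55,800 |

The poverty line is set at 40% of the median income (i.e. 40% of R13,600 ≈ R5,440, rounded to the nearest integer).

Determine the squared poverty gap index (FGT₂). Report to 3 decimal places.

Incomes under z: R4,400 (q = 1 of N = 9).
Normalized shortfalls: (5440−4400)/5440 = 0.1912.
Squared: 0.0365.
Sum = 0.036548; P₂ = 0.036548 / 9 = 0.004.

0.004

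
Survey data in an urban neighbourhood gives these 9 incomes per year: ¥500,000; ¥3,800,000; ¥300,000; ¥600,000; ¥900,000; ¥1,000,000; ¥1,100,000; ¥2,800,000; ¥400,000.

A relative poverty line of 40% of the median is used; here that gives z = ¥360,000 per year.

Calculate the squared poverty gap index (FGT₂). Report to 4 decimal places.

Poor units: ¥300,000 (q = 1 of N = 9).
Shortfall ratios: (360000−300000)/360000 = 0.1667.
Squared: 0.0278.
Sum = 0.027778; P₂ = 0.027778 / 9 = 0.0031.

0.0031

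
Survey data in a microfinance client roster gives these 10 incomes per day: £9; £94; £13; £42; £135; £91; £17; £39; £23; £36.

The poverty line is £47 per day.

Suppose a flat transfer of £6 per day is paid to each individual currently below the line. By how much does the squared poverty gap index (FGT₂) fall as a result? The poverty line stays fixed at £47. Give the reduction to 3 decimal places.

Before: below the line — £9, £13, £17, £23, £36, £39, £42; squared poverty gap index (FGT₂) = 0.19402.
After the £6 transfer: below the line — £15, £19, £23, £29, £42, £45; squared poverty gap index (FGT₂) = 0.12390.
Reduction = 0.19402 − 0.12390 = 0.070.

0.070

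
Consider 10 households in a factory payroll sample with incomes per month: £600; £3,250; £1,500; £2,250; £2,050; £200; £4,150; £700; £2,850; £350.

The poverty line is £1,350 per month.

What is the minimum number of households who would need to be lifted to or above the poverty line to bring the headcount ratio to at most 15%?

3

Currently q = 4 of N = 10 are below the line (H = 0.400).
A headcount ratio of at most 15% allows at most ⌊0.15 × 10⌋ = 1 poor households.
So at least 4 − 1 = 3 must be lifted.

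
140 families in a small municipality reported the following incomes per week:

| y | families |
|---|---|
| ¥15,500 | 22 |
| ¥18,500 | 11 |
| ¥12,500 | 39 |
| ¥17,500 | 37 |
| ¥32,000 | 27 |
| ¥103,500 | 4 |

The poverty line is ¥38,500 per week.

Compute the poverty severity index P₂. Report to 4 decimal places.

Poor units: 39×¥12,500, 22×¥15,500, 37×¥17,500, 11×¥18,500, 27×¥32,000 (q = 136 of N = 140).
Shortfall ratios: (38500−12500)/38500 = 0.6753 (×39); (38500−15500)/38500 = 0.5974 (×22); (38500−17500)/38500 = 0.5455 (×37); (38500−18500)/38500 = 0.5195 (×11); (38500−32000)/38500 = 0.1688 (×27).
Squared: 0.4561 (×39); 0.3569 (×22); 0.2975 (×37); 0.2699 (×11); 0.0285 (×27).
Sum = 40.384382; P₂ = 40.384382 / 140 = 0.2885.

0.2885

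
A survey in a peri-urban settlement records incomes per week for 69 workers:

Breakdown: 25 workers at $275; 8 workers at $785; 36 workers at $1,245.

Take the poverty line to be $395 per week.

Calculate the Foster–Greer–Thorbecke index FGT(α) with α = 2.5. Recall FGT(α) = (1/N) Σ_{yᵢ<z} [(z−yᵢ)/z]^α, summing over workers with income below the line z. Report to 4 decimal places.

0.0184

Incomes under z: 25×$275 (q = 25 of N = 69).
Normalized shortfalls: (395−275)/395 = 0.3038 (×25).
Raised to α = 2.5: 0.05087 (×25).
Sum = 1.271746; FGT(2.5) = 1.271746 / 69 = 0.0184.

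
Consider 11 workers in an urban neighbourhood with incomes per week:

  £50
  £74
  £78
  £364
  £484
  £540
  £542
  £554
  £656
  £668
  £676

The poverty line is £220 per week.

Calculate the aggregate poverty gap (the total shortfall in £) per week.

£458

Below the line: £50, £74, £78 (q = 3 of N = 11).
Individual gaps: 220−50 = 170; 220−74 = 146; 220−78 = 142.
Aggregate gap = £458.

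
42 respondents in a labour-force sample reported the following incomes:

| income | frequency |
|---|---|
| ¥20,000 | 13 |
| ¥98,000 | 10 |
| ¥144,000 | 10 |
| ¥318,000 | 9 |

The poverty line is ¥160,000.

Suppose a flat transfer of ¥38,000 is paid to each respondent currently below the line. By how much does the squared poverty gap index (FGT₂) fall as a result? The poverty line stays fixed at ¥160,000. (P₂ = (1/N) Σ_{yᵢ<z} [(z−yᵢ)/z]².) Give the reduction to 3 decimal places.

Before: below the line — 13×¥20,000, 10×¥98,000, 10×¥144,000; squared poverty gap index (FGT₂) = 0.27511.
After the ¥38,000 transfer: below the line — 13×¥58,000, 10×¥136,000; squared poverty gap index (FGT₂) = 0.13115.
Reduction = 0.27511 − 0.13115 = 0.144.

0.144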